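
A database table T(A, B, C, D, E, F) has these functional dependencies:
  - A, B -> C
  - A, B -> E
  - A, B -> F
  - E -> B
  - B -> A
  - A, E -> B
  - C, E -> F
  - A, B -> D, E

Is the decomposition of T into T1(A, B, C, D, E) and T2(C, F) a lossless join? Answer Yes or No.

Common attributes: {C}; their closure is {C}.
The closure covers neither T1 nor T2 entirely; the join is not lossless.

No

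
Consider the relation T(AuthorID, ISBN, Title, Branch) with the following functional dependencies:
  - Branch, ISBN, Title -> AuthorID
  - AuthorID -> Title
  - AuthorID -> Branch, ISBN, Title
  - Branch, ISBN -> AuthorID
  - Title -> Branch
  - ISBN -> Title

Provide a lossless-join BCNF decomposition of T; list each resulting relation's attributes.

Candidate keys of the original relation: {AuthorID}, {ISBN}.
Within {AuthorID, Branch, ISBN, Title}: {Title}⁺ ∩ {AuthorID, Branch, ISBN, Title} = {Branch, Title}, not the whole set, so Title -> Branch violates BCNF; decompose into {Branch, Title} and {AuthorID, ISBN, Title}.
{Branch, Title} has no BCNF violation.
{AuthorID, ISBN, Title} has no BCNF violation.

{AuthorID, ISBN, Title}; {Branch, Title}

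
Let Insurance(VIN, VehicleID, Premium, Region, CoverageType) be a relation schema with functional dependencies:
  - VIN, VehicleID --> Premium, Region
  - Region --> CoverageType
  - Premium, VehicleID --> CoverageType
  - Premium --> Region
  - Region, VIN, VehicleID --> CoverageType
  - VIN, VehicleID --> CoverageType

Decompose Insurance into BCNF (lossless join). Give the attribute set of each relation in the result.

{CoverageType, Region}; {Premium, Region}; {Premium, VIN, VehicleID}

Candidate key of the original relation: {VIN, VehicleID}.
In {CoverageType, Premium, Region, VIN, VehicleID}, {Region} is not a superkey ({Region}⁺ restricted to this set is {CoverageType, Region}), so split on Region --> CoverageType into {CoverageType, Region} and {Premium, Region, VIN, VehicleID}.
{CoverageType, Region} is in BCNF.
In {Premium, Region, VIN, VehicleID}, {Premium, VehicleID} is not a superkey ({Premium, VehicleID}⁺ restricted to this set is {Premium, Region, VehicleID}), so split on Premium, VehicleID --> Region into {Premium, Region, VehicleID} and {Premium, VIN, VehicleID}.
In {Premium, Region, VehicleID}, {Premium} is not a superkey ({Premium}⁺ restricted to this set is {Premium, Region}), so split on Premium --> Region into {Premium, Region} and {Premium, VehicleID}.
{Premium, Region} is in BCNF.
{Premium, VehicleID} is in BCNF.
{Premium, VIN, VehicleID} is in BCNF.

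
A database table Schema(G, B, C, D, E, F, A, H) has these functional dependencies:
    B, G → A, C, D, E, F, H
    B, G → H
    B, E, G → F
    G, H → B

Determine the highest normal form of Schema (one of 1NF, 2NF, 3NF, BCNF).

Candidate keys: {B, G}, {G, H}. Prime attributes: {B, G, H}.
Each dependency's left side is a superkey — BCNF holds.

BCNF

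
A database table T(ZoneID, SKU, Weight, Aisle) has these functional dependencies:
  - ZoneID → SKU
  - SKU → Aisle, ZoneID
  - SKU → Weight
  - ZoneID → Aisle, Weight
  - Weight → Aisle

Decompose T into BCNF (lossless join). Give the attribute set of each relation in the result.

{Aisle, Weight}; {SKU, Weight, ZoneID}

Candidate keys of the original relation: {SKU}, {ZoneID}.
{Aisle, SKU, Weight, ZoneID}: {Weight} determines {Aisle, Weight} here but is not a superkey — split on Weight → Aisle, giving {Aisle, Weight} and {SKU, Weight, ZoneID}.
{Aisle, Weight} is in BCNF.
{SKU, Weight, ZoneID} is in BCNF.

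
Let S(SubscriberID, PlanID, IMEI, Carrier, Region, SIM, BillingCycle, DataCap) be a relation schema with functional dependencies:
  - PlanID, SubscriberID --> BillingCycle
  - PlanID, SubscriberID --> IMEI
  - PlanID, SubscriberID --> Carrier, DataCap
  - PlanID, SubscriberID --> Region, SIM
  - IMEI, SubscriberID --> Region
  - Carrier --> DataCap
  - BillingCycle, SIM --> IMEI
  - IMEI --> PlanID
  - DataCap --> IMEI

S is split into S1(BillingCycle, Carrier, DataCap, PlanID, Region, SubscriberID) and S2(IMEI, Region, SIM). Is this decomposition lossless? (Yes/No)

Common attributes: {Region}; their closure is {Region}.
Neither S1 nor S2 is contained in that closure, so the decomposition is lossy.

No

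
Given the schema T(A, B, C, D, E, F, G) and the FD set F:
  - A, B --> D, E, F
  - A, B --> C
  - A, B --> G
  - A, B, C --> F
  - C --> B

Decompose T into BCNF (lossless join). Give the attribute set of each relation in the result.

Candidate keys of the original relation: {A, B}, {A, C}.
Within {A, B, C, D, E, F, G}: {C}⁺ ∩ {A, B, C, D, E, F, G} = {B, C}, not the whole set, so C --> B violates BCNF; decompose into {B, C} and {A, C, D, E, F, G}.
{B, C} has no BCNF violation.
{A, C, D, E, F, G} has no BCNF violation.

{A, C, D, E, F, G}; {B, C}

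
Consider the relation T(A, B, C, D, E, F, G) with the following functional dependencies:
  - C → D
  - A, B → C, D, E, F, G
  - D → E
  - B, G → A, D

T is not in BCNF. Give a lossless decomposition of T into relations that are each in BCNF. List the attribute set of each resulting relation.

Candidate keys of the original relation: {A, B}, {B, G}.
Within {A, B, C, D, E, F, G}: {C}⁺ ∩ {A, B, C, D, E, F, G} = {C, D, E}, not the whole set, so C → D, E violates BCNF; decompose into {C, D, E} and {A, B, C, F, G}.
Within {C, D, E}: {D}⁺ ∩ {C, D, E} = {D, E}, not the whole set, so D → E violates BCNF; decompose into {D, E} and {C, D}.
{D, E} has no BCNF violation.
{C, D} has no BCNF violation.
{A, B, C, F, G} has no BCNF violation.

{A, B, C, F, G}; {C, D}; {D, E}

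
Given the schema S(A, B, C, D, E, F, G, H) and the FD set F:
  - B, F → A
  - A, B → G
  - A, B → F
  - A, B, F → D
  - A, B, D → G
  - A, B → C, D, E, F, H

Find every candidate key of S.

{A, B}, {B, F}

{B} never appears on the right of any FD, so every key must include it.
Closure of {A, B} is {A, B, C, D, E, F, G, H}, the whole schema; {A, B} is a candidate key.
Closure of {B, F} is {A, B, C, D, E, F, G, H}, the whole schema; {B, F} is a candidate key.
These are minimal and exhaustive — every other superkey contains one of them.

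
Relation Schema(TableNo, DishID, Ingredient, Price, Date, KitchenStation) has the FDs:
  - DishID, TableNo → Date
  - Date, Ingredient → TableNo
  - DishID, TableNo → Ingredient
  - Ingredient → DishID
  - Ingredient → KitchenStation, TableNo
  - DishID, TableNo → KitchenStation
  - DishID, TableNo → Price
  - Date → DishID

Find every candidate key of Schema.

{Ingredient} is a candidate key since {Ingredient}⁺ = {Date, DishID, Ingredient, KitchenStation, Price, TableNo} covers every attribute.
{Date, TableNo} is a candidate key since {Date, TableNo}⁺ = {Date, DishID, Ingredient, KitchenStation, Price, TableNo} covers every attribute.
{DishID, TableNo} is a candidate key since {DishID, TableNo}⁺ = {Date, DishID, Ingredient, KitchenStation, Price, TableNo} covers every attribute.
Any other superkey properly contains one of these, so there are no further candidate keys.

{Date, TableNo}, {DishID, TableNo}, {Ingredient}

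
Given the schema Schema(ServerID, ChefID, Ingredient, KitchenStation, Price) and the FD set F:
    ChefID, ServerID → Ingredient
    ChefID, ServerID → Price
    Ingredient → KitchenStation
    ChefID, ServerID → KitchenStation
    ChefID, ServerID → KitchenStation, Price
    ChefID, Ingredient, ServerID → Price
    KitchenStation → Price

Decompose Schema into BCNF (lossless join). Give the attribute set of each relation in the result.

{ChefID, Ingredient, ServerID}; {Ingredient, KitchenStation}; {KitchenStation, Price}

Candidate key of the original relation: {ChefID, ServerID}.
In {ChefID, Ingredient, KitchenStation, Price, ServerID}, {Ingredient} is not a superkey ({Ingredient}⁺ restricted to this set is {Ingredient, KitchenStation, Price}), so split on Ingredient → KitchenStation, Price into {Ingredient, KitchenStation, Price} and {ChefID, Ingredient, ServerID}.
In {Ingredient, KitchenStation, Price}, {KitchenStation} is not a superkey ({KitchenStation}⁺ restricted to this set is {KitchenStation, Price}), so split on KitchenStation → Price into {KitchenStation, Price} and {Ingredient, KitchenStation}.
{KitchenStation, Price} is in BCNF.
{Ingredient, KitchenStation} is in BCNF.
{ChefID, Ingredient, ServerID} is in BCNF.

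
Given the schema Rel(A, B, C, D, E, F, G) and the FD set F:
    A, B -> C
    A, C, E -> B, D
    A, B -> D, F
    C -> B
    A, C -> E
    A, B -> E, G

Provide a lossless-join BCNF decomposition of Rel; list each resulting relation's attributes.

{A, C, D, E, F, G}; {B, C}

Candidate keys of the original relation: {A, B}, {A, C}.
In {A, B, C, D, E, F, G}, {C} is not a superkey ({C}⁺ restricted to this set is {B, C}), so split on C -> B into {B, C} and {A, C, D, E, F, G}.
{B, C} has no BCNF violation.
{A, C, D, E, F, G} has no BCNF violation.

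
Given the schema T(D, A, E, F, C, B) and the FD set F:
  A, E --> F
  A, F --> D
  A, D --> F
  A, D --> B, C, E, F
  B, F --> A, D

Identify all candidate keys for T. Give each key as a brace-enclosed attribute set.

{A, D} is a candidate key since {A, D}⁺ = {A, B, C, D, E, F} covers every attribute.
{A, E} is a candidate key since {A, E}⁺ = {A, B, C, D, E, F} covers every attribute.
{A, F} is a candidate key since {A, F}⁺ = {A, B, C, D, E, F} covers every attribute.
{B, F} is a candidate key since {B, F}⁺ = {A, B, C, D, E, F} covers every attribute.
No proper subset of any of these is a key, and no other minimal superkey exists.

{A, D}, {A, E}, {A, F}, {B, F}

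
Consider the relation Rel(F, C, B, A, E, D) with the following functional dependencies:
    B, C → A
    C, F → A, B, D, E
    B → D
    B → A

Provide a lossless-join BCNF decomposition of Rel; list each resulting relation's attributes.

Candidate key of the original relation: {C, F}.
Within {A, B, C, D, E, F}: {B, C}⁺ ∩ {A, B, C, D, E, F} = {A, B, C, D}, not the whole set, so B, C → A, D violates BCNF; decompose into {A, B, C, D} and {B, C, E, F}.
Within {A, B, C, D}: {B}⁺ ∩ {A, B, C, D} = {A, B, D}, not the whole set, so B → A, D violates BCNF; decompose into {A, B, D} and {B, C}.
{A, B, D}: every determinant is a superkey — BCNF.
{B, C}: every determinant is a superkey — BCNF.
{B, C, E, F}: every determinant is a superkey — BCNF.

{A, B, D}; {B, C, E, F}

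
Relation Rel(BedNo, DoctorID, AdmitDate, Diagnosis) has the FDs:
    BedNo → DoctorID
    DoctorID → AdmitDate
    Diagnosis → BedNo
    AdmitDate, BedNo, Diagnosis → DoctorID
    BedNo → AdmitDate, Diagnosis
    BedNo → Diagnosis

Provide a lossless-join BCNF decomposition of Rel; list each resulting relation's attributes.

{AdmitDate, DoctorID}; {BedNo, Diagnosis, DoctorID}

Candidate keys of the original relation: {BedNo}, {Diagnosis}.
{AdmitDate, BedNo, Diagnosis, DoctorID}: {DoctorID} determines {AdmitDate, DoctorID} here but is not a superkey — split on DoctorID → AdmitDate, giving {AdmitDate, DoctorID} and {BedNo, Diagnosis, DoctorID}.
{AdmitDate, DoctorID} has no BCNF violation.
{BedNo, Diagnosis, DoctorID} has no BCNF violation.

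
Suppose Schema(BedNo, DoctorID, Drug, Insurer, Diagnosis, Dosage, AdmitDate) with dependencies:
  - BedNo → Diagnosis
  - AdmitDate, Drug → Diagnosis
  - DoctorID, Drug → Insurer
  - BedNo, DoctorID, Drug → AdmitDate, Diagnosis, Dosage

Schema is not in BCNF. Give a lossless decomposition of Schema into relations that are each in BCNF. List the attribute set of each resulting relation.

{AdmitDate, BedNo, DoctorID, Dosage, Drug}; {BedNo, Diagnosis}; {DoctorID, Drug, Insurer}

Candidate key of the original relation: {BedNo, DoctorID, Drug}.
Within {AdmitDate, BedNo, Diagnosis, DoctorID, Dosage, Drug, Insurer}: {BedNo}⁺ ∩ {AdmitDate, BedNo, Diagnosis, DoctorID, Dosage, Drug, Insurer} = {BedNo, Diagnosis}, not the whole set, so BedNo → Diagnosis violates BCNF; decompose into {BedNo, Diagnosis} and {AdmitDate, BedNo, DoctorID, Dosage, Drug, Insurer}.
{BedNo, Diagnosis} is in BCNF.
Within {AdmitDate, BedNo, DoctorID, Dosage, Drug, Insurer}: {DoctorID, Drug}⁺ ∩ {AdmitDate, BedNo, DoctorID, Dosage, Drug, Insurer} = {DoctorID, Drug, Insurer}, not the whole set, so DoctorID, Drug → Insurer violates BCNF; decompose into {DoctorID, Drug, Insurer} and {AdmitDate, BedNo, DoctorID, Dosage, Drug}.
{DoctorID, Drug, Insurer} is in BCNF.
{AdmitDate, BedNo, DoctorID, Dosage, Drug} is in BCNF.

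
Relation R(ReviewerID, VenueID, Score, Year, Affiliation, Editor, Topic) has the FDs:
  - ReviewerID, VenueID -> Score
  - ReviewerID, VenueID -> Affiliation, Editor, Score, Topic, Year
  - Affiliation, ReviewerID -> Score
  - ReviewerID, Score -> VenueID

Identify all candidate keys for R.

Attributes never on any right-hand side: {ReviewerID} — every candidate key must contain it.
{Affiliation, ReviewerID} is a candidate key since {Affiliation, ReviewerID}⁺ = {Affiliation, Editor, ReviewerID, Score, Topic, VenueID, Year} covers every attribute.
{ReviewerID, Score} is a candidate key since {ReviewerID, Score}⁺ = {Affiliation, Editor, ReviewerID, Score, Topic, VenueID, Year} covers every attribute.
{ReviewerID, VenueID} is a candidate key since {ReviewerID, VenueID}⁺ = {Affiliation, Editor, ReviewerID, Score, Topic, VenueID, Year} covers every attribute.
These are minimal and exhaustive — every other superkey contains one of them.

{Affiliation, ReviewerID}, {ReviewerID, Score}, {ReviewerID, VenueID}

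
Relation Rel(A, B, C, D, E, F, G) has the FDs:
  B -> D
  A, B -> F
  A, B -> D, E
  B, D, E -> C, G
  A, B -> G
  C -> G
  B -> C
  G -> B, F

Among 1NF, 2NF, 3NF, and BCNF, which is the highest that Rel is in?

Candidate keys: {A, B}, {A, C}, {A, G}. Prime attributes: {A, B, C, G}.
For B -> D we have {B}⁺ = {B, C, D, F, G}; {B} is not a superkey, so BCNF fails.
Because {D} is non-prime and the left side of B -> D is not a superkey, the relation is not in 3NF.
{B} is a proper subset of the key {A, B}, and {B}⁺ contains the non-prime attributes {D, F} — a partial dependency, so 2NF is violated.

1NF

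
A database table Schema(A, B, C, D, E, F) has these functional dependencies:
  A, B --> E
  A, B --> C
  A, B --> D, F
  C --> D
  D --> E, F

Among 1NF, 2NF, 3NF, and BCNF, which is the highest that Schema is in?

2NF

Candidate key: {A, B}. Prime attributes: {A, B}.
C --> D: {C}⁺ = {C, D, E, F}, which is not all of the attributes, so the left side is not a superkey — BCNF is violated.
Because {D} is non-prime and the left side of C --> D is not a superkey, the relation is not in 3NF.
No proper subset of a key has a non-prime attribute in its closure, so there is no partial dependency; 2NF holds.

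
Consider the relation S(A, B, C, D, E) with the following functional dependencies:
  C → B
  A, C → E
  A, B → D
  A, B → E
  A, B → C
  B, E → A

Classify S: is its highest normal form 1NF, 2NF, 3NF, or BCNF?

3NF

Candidate keys: {A, B}, {A, C}, {B, E}, {C, E}. Prime attributes: {A, B, C, E}.
C → B breaks BCNF: {C}⁺ = {B, C}, so {C} is not a superkey.
But every attribute on its right side ({B}) is prime, and the same holds for every other non-superkey FD, so 3NF still holds.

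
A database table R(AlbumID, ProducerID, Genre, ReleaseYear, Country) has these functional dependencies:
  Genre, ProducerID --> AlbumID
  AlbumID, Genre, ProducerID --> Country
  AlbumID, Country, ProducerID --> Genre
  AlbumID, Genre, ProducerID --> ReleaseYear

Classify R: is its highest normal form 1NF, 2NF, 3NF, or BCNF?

Candidate keys: {AlbumID, Country, ProducerID}, {Genre, ProducerID}. Prime attributes: {AlbumID, Country, Genre, ProducerID}.
Every FD has a superkey on the left, so the relation is in BCNF.

BCNF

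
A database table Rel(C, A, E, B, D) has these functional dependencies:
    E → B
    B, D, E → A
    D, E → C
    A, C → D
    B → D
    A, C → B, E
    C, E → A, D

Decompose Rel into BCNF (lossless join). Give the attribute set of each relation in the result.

{A, B, C, E}; {B, D}

Candidate keys of the original relation: {A, C}, {E}.
In {A, B, C, D, E}, {B} is not a superkey ({B}⁺ restricted to this set is {B, D}), so split on B → D into {B, D} and {A, B, C, E}.
{B, D} is in BCNF.
{A, B, C, E} is in BCNF.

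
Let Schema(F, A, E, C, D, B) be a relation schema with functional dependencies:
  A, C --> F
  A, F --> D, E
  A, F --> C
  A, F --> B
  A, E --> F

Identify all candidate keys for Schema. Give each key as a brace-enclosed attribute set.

{A} never appears on the right of any FD, so every key must include it.
{A, C}⁺ = {A, B, C, D, E, F} — all of the relation — so {A, C} is a candidate key.
{A, E}⁺ = {A, B, C, D, E, F} — all of the relation — so {A, E} is a candidate key.
{A, F}⁺ = {A, B, C, D, E, F} — all of the relation — so {A, F} is a candidate key.
No proper subset of any of these is a key, and no other minimal superkey exists.

{A, C}, {A, E}, {A, F}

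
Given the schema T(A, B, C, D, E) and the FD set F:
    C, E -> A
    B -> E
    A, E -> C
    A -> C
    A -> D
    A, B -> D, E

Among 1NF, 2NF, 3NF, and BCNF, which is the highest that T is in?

Candidate keys: {A, B}, {B, C}. Prime attributes: {A, B, C}.
For C, E -> A we have {C, E}⁺ = {A, C, D, E}; {C, E} is not a superkey, so BCNF fails.
B -> E determines the non-prime attribute {E} from a non-superkey — 3NF is violated.
The proper key subset {A} of {A, B} determines non-prime {D}, so the relation is not even in 2NF.

1NF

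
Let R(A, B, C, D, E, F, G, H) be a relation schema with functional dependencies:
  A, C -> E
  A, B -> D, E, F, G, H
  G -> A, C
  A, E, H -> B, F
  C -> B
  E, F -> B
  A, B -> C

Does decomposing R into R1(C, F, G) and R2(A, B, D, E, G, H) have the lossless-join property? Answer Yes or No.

Yes

Common attributes: {G}; their closure is {A, B, C, D, E, F, G, H}.
This includes all of R1, so the common attributes are a superkey of R1 — the join is lossless.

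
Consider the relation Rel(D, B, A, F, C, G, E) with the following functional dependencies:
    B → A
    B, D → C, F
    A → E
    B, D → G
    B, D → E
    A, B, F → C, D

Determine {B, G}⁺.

{A, B, E, G}

Start with {B, G}.
B → A applies; add {A} → now {A, B, G}.
A → E applies; add {E} → now {A, B, E, G}.
No further FD applies.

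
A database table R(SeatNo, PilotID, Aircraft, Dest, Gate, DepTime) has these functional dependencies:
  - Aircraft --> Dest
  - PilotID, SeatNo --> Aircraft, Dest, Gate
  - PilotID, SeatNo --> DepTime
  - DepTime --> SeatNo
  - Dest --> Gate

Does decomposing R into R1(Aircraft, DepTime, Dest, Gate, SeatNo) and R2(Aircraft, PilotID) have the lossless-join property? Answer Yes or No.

No

R1 ∩ R2 = {Aircraft}; its closure under F is {Aircraft, Dest, Gate}.
R1 ⊄ {Aircraft, Dest, Gate} and R2 ⊄ {Aircraft, Dest, Gate}, so the split is lossy.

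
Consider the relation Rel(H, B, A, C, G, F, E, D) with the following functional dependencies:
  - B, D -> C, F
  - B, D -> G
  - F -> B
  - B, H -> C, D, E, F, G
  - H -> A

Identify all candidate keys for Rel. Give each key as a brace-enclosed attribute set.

{B, H}, {F, H}

Attributes never on any right-hand side: {H} — every candidate key must contain it.
{B, H}⁺ = {A, B, C, D, E, F, G, H} — all of the relation — so {B, H} is a candidate key.
{F, H}⁺ = {A, B, C, D, E, F, G, H} — all of the relation — so {F, H} is a candidate key.
These are minimal and exhaustive — every other superkey contains one of them.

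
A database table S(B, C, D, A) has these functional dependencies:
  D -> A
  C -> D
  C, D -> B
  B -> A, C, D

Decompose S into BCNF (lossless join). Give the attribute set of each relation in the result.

{A, D}; {B, C, D}

Candidate keys of the original relation: {B}, {C}.
{A, B, C, D}: {D} determines {A, D} here but is not a superkey — split on D -> A, giving {A, D} and {B, C, D}.
{A, D} has no BCNF violation.
{B, C, D} has no BCNF violation.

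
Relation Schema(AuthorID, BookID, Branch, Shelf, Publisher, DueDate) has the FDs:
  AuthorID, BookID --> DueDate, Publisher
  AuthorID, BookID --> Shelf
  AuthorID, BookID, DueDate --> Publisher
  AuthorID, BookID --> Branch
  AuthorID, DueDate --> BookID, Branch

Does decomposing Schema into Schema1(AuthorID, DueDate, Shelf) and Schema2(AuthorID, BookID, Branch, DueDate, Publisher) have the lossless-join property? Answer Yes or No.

Yes

Schema1 ∩ Schema2 = {AuthorID, DueDate}; its closure under F is {AuthorID, BookID, Branch, DueDate, Publisher, Shelf}.
Schema1 is contained in that closure, so Schema1 ∩ Schema2 --> Schema1 holds and the join is lossless.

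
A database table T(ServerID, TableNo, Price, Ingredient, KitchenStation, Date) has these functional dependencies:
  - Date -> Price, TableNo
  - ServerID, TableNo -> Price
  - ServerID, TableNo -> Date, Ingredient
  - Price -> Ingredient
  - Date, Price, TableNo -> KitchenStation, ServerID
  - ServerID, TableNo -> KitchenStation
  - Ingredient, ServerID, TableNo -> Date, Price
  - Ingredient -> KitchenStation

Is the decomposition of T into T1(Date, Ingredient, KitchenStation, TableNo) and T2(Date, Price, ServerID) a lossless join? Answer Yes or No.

Common attributes: {Date}; their closure is {Date, Ingredient, KitchenStation, Price, ServerID, TableNo}.
T1 is contained in that closure, so T1 ∩ T2 -> T1 holds and the join is lossless.

Yes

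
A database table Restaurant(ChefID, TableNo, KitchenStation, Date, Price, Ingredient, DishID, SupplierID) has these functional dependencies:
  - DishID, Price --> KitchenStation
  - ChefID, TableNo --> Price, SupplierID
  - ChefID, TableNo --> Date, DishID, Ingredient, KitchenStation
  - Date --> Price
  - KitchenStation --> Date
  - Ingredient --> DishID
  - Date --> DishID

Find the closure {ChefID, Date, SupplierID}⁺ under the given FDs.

{ChefID, Date, DishID, KitchenStation, Price, SupplierID}

Start with {ChefID, Date, SupplierID}.
Date --> Price applies; add {Price} → now {ChefID, Date, Price, SupplierID}.
Date --> DishID applies; add {DishID} → now {ChefID, Date, DishID, Price, SupplierID}.
DishID, Price --> KitchenStation applies; add {KitchenStation} → now {ChefID, Date, DishID, KitchenStation, Price, SupplierID}.
No further FD applies.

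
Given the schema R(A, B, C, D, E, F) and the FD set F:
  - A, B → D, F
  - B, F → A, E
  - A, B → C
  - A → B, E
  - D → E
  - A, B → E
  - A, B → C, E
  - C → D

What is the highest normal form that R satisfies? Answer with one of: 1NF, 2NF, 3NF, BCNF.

Candidate keys: {A}, {B, F}. Prime attributes: {A, B, F}.
For D → E we have {D}⁺ = {D, E}; {D} is not a superkey, so BCNF fails.
D → E determines the non-prime attribute {E} from a non-superkey — 3NF is violated.
No proper subset of a key has a non-prime attribute in its closure, so there is no partial dependency; 2NF holds.

2NF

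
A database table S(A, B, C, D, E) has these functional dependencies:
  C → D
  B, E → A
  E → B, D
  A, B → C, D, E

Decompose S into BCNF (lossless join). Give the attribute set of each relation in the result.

{A, B, C, E}; {C, D}

Candidate keys of the original relation: {A, B}, {E}.
In {A, B, C, D, E}, {C} is not a superkey ({C}⁺ restricted to this set is {C, D}), so split on C → D into {C, D} and {A, B, C, E}.
{C, D} has no BCNF violation.
{A, B, C, E} has no BCNF violation.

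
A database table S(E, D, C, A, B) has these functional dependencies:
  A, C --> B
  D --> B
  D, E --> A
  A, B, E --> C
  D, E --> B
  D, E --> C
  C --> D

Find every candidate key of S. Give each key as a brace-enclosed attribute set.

{A, B, E}, {C, E}, {D, E}

Attributes never on any right-hand side: {E} — every candidate key must contain it.
{C, E}⁺ = {A, B, C, D, E}, which is every attribute, so {C, E} is a candidate key.
{D, E}⁺ = {A, B, C, D, E}, which is every attribute, so {D, E} is a candidate key.
{A, B, E}⁺ = {A, B, C, D, E}, which is every attribute, so {A, B, E} is a candidate key.
These are minimal and exhaustive — every other superkey contains one of them.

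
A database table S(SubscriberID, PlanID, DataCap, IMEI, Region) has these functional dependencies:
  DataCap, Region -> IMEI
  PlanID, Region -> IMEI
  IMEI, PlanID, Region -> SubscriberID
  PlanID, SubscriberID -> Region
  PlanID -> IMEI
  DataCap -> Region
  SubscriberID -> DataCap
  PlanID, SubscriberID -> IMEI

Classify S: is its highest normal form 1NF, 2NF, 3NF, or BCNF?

Candidate keys: {DataCap, PlanID}, {PlanID, Region}, {PlanID, SubscriberID}. Prime attributes: {DataCap, PlanID, Region, SubscriberID}.
DataCap, Region -> IMEI: {DataCap, Region}⁺ = {DataCap, IMEI, Region}, which is not all of the attributes, so the left side is not a superkey — BCNF is violated.
DataCap, Region -> IMEI has non-prime {IMEI} on the right and a non-superkey on the left, so 3NF fails.
Since {DataCap} ⊂ {DataCap, PlanID} and {DataCap}⁺ ⊇ {IMEI} with {IMEI} non-prime, there is a partial dependency; 2NF fails.

1NF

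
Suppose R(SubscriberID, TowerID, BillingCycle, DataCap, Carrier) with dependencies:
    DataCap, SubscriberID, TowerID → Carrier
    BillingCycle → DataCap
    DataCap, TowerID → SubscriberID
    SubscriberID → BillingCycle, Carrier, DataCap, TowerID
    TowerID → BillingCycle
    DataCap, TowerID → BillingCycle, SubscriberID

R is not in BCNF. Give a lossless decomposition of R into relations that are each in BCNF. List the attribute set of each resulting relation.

Candidate keys of the original relation: {SubscriberID}, {TowerID}.
In {BillingCycle, Carrier, DataCap, SubscriberID, TowerID}, {BillingCycle} is not a superkey ({BillingCycle}⁺ restricted to this set is {BillingCycle, DataCap}), so split on BillingCycle → DataCap into {BillingCycle, DataCap} and {BillingCycle, Carrier, SubscriberID, TowerID}.
{BillingCycle, DataCap}: every determinant is a superkey — BCNF.
{BillingCycle, Carrier, SubscriberID, TowerID}: every determinant is a superkey — BCNF.

{BillingCycle, Carrier, SubscriberID, TowerID}; {BillingCycle, DataCap}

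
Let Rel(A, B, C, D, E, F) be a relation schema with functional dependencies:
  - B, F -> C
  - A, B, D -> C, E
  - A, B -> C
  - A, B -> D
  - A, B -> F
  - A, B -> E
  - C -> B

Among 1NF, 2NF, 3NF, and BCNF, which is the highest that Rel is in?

Candidate keys: {A, B}, {A, C}. Prime attributes: {A, B, C}.
For B, F -> C we have {B, F}⁺ = {B, C, F}; {B, F} is not a superkey, so BCNF fails.
But every attribute on its right side ({C}) is prime, and the same holds for every other non-superkey FD, so 3NF still holds.

3NF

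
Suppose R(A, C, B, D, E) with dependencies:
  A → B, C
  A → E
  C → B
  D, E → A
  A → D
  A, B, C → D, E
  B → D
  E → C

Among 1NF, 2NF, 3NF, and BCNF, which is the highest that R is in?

Candidate keys: {A}, {E}. Prime attributes: {A, E}.
C → B: {C}⁺ = {B, C, D}, which is not all of the attributes, so the left side is not a superkey — BCNF is violated.
Because {B} is non-prime and the left side of C → B is not a superkey, the relation is not in 3NF.
With only single-attribute keys there can be no partial dependency, so 2NF holds.

2NF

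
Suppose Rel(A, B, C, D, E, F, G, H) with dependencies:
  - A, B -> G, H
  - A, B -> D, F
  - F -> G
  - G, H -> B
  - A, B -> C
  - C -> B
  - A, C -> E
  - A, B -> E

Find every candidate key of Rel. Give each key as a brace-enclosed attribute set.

No FD produces {A}, so it must be in every candidate key.
{A, B}⁺ = {A, B, C, D, E, F, G, H}, which is every attribute, so {A, B} is a candidate key.
{A, C}⁺ = {A, B, C, D, E, F, G, H}, which is every attribute, so {A, C} is a candidate key.
{A, F, H}⁺ = {A, B, C, D, E, F, G, H}, which is every attribute, so {A, F, H} is a candidate key.
{A, G, H}⁺ = {A, B, C, D, E, F, G, H}, which is every attribute, so {A, G, H} is a candidate key.
Any other superkey properly contains one of these, so there are no further candidate keys.

{A, B}, {A, C}, {A, F, H}, {A, G, H}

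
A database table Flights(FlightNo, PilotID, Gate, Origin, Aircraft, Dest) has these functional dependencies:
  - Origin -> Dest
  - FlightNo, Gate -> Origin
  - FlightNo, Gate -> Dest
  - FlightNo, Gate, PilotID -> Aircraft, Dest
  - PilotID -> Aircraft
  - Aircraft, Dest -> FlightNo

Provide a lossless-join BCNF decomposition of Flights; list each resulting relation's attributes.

Candidate keys of the original relation: {Dest, Gate, PilotID}, {FlightNo, Gate, PilotID}, {Gate, Origin, PilotID}.
{Aircraft, Dest, FlightNo, Gate, Origin, PilotID}: {Origin} determines {Dest, Origin} here but is not a superkey — split on Origin -> Dest, giving {Dest, Origin} and {Aircraft, FlightNo, Gate, Origin, PilotID}.
{Dest, Origin}: every determinant is a superkey — BCNF.
{Aircraft, FlightNo, Gate, Origin, PilotID}: {FlightNo, Gate} determines {FlightNo, Gate, Origin} here but is not a superkey — split on FlightNo, Gate -> Origin, giving {FlightNo, Gate, Origin} and {Aircraft, FlightNo, Gate, PilotID}.
{FlightNo, Gate, Origin}: every determinant is a superkey — BCNF.
{Aircraft, FlightNo, Gate, PilotID}: {PilotID} determines {Aircraft, PilotID} here but is not a superkey — split on PilotID -> Aircraft, giving {Aircraft, PilotID} and {FlightNo, Gate, PilotID}.
{Aircraft, PilotID}: every determinant is a superkey — BCNF.
{FlightNo, Gate, PilotID}: every determinant is a superkey — BCNF.

{Aircraft, PilotID}; {Dest, Origin}; {FlightNo, Gate, Origin}; {FlightNo, Gate, PilotID}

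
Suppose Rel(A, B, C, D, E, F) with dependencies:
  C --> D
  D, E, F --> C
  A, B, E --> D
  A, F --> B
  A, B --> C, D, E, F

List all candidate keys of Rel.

Attributes never on any right-hand side: {A} — every candidate key must contain it.
{A, B}⁺ = {A, B, C, D, E, F}, which is every attribute, so {A, B} is a candidate key.
{A, F}⁺ = {A, B, C, D, E, F}, which is every attribute, so {A, F} is a candidate key.
These are minimal and exhaustive — every other superkey contains one of them.

{A, B}, {A, F}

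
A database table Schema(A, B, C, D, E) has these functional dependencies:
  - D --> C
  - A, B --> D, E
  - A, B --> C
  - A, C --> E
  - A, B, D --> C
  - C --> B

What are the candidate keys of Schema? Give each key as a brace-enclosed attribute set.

{A, B}, {A, C}, {A, D}

Attributes never on any right-hand side: {A} — every candidate key must contain it.
Closure of {A, B} is {A, B, C, D, E}, the whole schema; {A, B} is a candidate key.
Closure of {A, C} is {A, B, C, D, E}, the whole schema; {A, C} is a candidate key.
Closure of {A, D} is {A, B, C, D, E}, the whole schema; {A, D} is a candidate key.
Any other superkey properly contains one of these, so there are no further candidate keys.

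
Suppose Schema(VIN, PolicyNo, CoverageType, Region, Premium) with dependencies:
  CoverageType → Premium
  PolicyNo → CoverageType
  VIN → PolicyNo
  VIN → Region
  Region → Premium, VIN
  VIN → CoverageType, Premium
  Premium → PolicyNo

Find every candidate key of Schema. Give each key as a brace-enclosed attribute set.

{Region}, {VIN}

{Region} is a candidate key since {Region}⁺ = {CoverageType, PolicyNo, Premium, Region, VIN} covers every attribute.
{VIN} is a candidate key since {VIN}⁺ = {CoverageType, PolicyNo, Premium, Region, VIN} covers every attribute.
No proper subset of any of these is a key, and no other minimal superkey exists.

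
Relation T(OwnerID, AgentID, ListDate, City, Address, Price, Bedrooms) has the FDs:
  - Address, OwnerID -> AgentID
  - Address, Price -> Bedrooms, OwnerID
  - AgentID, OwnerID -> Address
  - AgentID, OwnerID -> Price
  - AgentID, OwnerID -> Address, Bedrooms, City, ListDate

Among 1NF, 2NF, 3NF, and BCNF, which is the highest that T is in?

BCNF

Candidate keys: {Address, OwnerID}, {Address, Price}, {AgentID, OwnerID}. Prime attributes: {Address, AgentID, OwnerID, Price}.
Every FD has a superkey on the left, so the relation is in BCNF.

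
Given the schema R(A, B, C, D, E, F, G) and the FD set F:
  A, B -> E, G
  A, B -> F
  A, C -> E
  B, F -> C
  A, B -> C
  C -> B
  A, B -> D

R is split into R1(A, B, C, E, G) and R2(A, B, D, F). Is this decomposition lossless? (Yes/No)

The shared attributes are {A, B} and {A, B}⁺ = {A, B, C, D, E, F, G}.
Since R1 ⊆ {A, B, C, D, E, F, G}, the intersection is a superkey of R1; the decomposition is lossless.

Yes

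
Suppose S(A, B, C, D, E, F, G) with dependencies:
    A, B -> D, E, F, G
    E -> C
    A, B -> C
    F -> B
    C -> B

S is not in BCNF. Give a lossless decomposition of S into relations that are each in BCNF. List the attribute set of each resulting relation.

Candidate keys of the original relation: {A, B}, {A, C}, {A, E}, {A, F}.
In {A, B, C, D, E, F, G}, {E} is not a superkey ({E}⁺ restricted to this set is {B, C, E}), so split on E -> B, C into {B, C, E} and {A, D, E, F, G}.
In {B, C, E}, {C} is not a superkey ({C}⁺ restricted to this set is {B, C}), so split on C -> B into {B, C} and {C, E}.
{B, C}: every determinant is a superkey — BCNF.
{C, E}: every determinant is a superkey — BCNF.
{A, D, E, F, G}: every determinant is a superkey — BCNF.

{A, D, E, F, G}; {B, C}; {C, E}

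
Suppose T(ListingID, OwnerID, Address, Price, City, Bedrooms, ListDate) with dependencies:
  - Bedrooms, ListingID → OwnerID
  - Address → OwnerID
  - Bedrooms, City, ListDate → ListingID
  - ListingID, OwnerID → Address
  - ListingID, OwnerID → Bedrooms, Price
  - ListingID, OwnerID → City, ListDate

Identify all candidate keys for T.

{Address, ListingID} is a candidate key since {Address, ListingID}⁺ = {Address, Bedrooms, City, ListDate, ListingID, OwnerID, Price} covers every attribute.
{Bedrooms, ListingID} is a candidate key since {Bedrooms, ListingID}⁺ = {Address, Bedrooms, City, ListDate, ListingID, OwnerID, Price} covers every attribute.
{ListingID, OwnerID} is a candidate key since {ListingID, OwnerID}⁺ = {Address, Bedrooms, City, ListDate, ListingID, OwnerID, Price} covers every attribute.
{Bedrooms, City, ListDate} is a candidate key since {Bedrooms, City, ListDate}⁺ = {Address, Bedrooms, City, ListDate, ListingID, OwnerID, Price} covers every attribute.
No proper subset of any of these is a key, and no other minimal superkey exists.

{Address, ListingID}, {Bedrooms, City, ListDate}, {Bedrooms, ListingID}, {ListingID, OwnerID}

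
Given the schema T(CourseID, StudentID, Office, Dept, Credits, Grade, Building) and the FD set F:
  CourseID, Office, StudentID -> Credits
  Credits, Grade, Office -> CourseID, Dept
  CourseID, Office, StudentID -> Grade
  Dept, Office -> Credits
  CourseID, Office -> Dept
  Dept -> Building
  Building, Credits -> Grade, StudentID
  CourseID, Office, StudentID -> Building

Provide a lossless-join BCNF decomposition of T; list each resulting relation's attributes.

Candidate keys of the original relation: {Building, Credits, Office}, {CourseID, Office}, {Credits, Grade, Office}, {Dept, Office}.
Within {Building, CourseID, Credits, Dept, Grade, Office, StudentID}: {Dept}⁺ ∩ {Building, CourseID, Credits, Dept, Grade, Office, StudentID} = {Building, Dept}, not the whole set, so Dept -> Building violates BCNF; decompose into {Building, Dept} and {CourseID, Credits, Dept, Grade, Office, StudentID}.
{Building, Dept}: every determinant is a superkey — BCNF.
Within {CourseID, Credits, Dept, Grade, Office, StudentID}: {Credits, Dept}⁺ ∩ {CourseID, Credits, Dept, Grade, Office, StudentID} = {Credits, Dept, Grade, StudentID}, not the whole set, so Credits, Dept -> Grade, StudentID violates BCNF; decompose into {Credits, Dept, Grade, StudentID} and {CourseID, Credits, Dept, Office}.
{Credits, Dept, Grade, StudentID}: every determinant is a superkey — BCNF.
{CourseID, Credits, Dept, Office}: every determinant is a superkey — BCNF.

{Building, Dept}; {CourseID, Credits, Dept, Office}; {Credits, Dept, Grade, StudentID}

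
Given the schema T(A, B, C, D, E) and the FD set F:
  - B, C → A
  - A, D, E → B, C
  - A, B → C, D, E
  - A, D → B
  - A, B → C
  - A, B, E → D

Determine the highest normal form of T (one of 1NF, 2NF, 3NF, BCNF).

Candidate keys: {A, B}, {A, D}, {B, C}. Prime attributes: {A, B, C, D}.
Each dependency's left side is a superkey — BCNF holds.

BCNF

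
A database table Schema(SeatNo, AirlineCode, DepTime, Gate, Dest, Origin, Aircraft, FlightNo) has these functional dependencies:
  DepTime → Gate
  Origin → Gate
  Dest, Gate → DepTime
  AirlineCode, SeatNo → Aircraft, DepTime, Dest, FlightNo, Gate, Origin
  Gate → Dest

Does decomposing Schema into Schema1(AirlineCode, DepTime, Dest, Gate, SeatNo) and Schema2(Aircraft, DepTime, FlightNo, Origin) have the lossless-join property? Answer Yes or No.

Common attributes: {DepTime}; their closure is {DepTime, Dest, Gate}.
Neither Schema1 nor Schema2 is contained in that closure, so the decomposition is lossy.

No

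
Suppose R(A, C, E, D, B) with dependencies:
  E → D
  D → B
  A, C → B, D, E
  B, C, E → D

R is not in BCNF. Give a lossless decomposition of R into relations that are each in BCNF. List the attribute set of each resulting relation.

{A, C, E}; {B, D}; {D, E}

Candidate key of the original relation: {A, C}.
In {A, B, C, D, E}, {E} is not a superkey ({E}⁺ restricted to this set is {B, D, E}), so split on E → B, D into {B, D, E} and {A, C, E}.
In {B, D, E}, {D} is not a superkey ({D}⁺ restricted to this set is {B, D}), so split on D → B into {B, D} and {D, E}.
{B, D}: every determinant is a superkey — BCNF.
{D, E}: every determinant is a superkey — BCNF.
{A, C, E}: every determinant is a superkey — BCNF.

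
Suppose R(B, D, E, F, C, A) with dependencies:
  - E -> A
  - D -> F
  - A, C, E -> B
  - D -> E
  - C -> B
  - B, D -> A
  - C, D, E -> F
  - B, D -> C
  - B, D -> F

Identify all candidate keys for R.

{D} never appears on the right of any FD, so every key must include it.
{B, D}⁺ = {A, B, C, D, E, F}, which is every attribute, so {B, D} is a candidate key.
{C, D}⁺ = {A, B, C, D, E, F}, which is every attribute, so {C, D} is a candidate key.
No proper subset of any of these is a key, and no other minimal superkey exists.

{B, D}, {C, D}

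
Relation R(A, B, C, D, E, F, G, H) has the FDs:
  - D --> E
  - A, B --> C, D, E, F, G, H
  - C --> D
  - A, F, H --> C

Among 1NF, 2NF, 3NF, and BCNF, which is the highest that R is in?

2NF

Candidate key: {A, B}. Prime attributes: {A, B}.
For D --> E we have {D}⁺ = {D, E}; {D} is not a superkey, so BCNF fails.
D --> E determines the non-prime attribute {E} from a non-superkey — 3NF is violated.
No non-prime attribute depends on a proper subset of any candidate key, so 2NF holds.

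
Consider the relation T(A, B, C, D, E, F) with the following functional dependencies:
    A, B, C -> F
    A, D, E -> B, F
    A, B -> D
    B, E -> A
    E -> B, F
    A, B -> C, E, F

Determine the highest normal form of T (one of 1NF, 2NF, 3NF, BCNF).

Candidate keys: {A, B}, {E}. Prime attributes: {A, B, E}.
Each dependency's left side is a superkey — BCNF holds.

BCNF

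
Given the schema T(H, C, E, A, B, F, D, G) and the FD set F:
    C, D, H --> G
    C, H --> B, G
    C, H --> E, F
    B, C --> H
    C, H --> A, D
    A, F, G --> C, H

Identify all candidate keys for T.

{A, F, G}, {B, C}, {C, H}

Closure of {B, C} is {A, B, C, D, E, F, G, H}, the whole schema; {B, C} is a candidate key.
Closure of {C, H} is {A, B, C, D, E, F, G, H}, the whole schema; {C, H} is a candidate key.
Closure of {A, F, G} is {A, B, C, D, E, F, G, H}, the whole schema; {A, F, G} is a candidate key.
These are minimal and exhaustive — every other superkey contains one of them.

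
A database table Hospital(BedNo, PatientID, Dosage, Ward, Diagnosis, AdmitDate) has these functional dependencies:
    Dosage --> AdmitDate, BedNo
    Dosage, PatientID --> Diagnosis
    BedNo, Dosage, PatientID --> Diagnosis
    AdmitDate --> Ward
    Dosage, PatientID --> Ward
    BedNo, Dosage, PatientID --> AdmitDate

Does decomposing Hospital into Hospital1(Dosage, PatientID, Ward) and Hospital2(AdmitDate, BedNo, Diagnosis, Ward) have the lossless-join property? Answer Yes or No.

The shared attributes are {Ward} and {Ward}⁺ = {Ward}.
Neither Hospital1 nor Hospital2 is contained in that closure, so the decomposition is lossy.

No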